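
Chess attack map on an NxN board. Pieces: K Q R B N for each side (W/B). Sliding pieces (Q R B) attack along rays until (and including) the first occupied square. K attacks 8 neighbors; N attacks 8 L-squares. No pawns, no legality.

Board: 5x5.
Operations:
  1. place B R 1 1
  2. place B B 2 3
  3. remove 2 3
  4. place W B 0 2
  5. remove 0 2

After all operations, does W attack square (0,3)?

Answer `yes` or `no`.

Answer: no

Derivation:
Op 1: place BR@(1,1)
Op 2: place BB@(2,3)
Op 3: remove (2,3)
Op 4: place WB@(0,2)
Op 5: remove (0,2)
Per-piece attacks for W:
W attacks (0,3): no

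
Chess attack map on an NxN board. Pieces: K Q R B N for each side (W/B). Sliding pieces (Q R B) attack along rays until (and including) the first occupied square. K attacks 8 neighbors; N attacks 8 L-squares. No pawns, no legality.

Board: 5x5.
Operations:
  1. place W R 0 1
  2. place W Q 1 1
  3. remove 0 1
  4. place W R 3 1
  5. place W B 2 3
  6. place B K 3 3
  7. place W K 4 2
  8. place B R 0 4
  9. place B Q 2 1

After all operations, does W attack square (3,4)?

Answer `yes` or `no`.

Answer: yes

Derivation:
Op 1: place WR@(0,1)
Op 2: place WQ@(1,1)
Op 3: remove (0,1)
Op 4: place WR@(3,1)
Op 5: place WB@(2,3)
Op 6: place BK@(3,3)
Op 7: place WK@(4,2)
Op 8: place BR@(0,4)
Op 9: place BQ@(2,1)
Per-piece attacks for W:
  WQ@(1,1): attacks (1,2) (1,3) (1,4) (1,0) (2,1) (0,1) (2,2) (3,3) (2,0) (0,2) (0,0) [ray(1,0) blocked at (2,1); ray(1,1) blocked at (3,3)]
  WB@(2,3): attacks (3,4) (3,2) (4,1) (1,4) (1,2) (0,1)
  WR@(3,1): attacks (3,2) (3,3) (3,0) (4,1) (2,1) [ray(0,1) blocked at (3,3); ray(-1,0) blocked at (2,1)]
  WK@(4,2): attacks (4,3) (4,1) (3,2) (3,3) (3,1)
W attacks (3,4): yes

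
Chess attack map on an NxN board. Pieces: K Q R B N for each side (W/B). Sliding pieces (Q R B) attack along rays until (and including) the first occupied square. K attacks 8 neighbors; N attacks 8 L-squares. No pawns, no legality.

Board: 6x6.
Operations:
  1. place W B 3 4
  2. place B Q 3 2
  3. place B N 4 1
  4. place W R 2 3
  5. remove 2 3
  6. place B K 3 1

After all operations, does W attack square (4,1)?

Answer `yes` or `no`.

Op 1: place WB@(3,4)
Op 2: place BQ@(3,2)
Op 3: place BN@(4,1)
Op 4: place WR@(2,3)
Op 5: remove (2,3)
Op 6: place BK@(3,1)
Per-piece attacks for W:
  WB@(3,4): attacks (4,5) (4,3) (5,2) (2,5) (2,3) (1,2) (0,1)
W attacks (4,1): no

Answer: no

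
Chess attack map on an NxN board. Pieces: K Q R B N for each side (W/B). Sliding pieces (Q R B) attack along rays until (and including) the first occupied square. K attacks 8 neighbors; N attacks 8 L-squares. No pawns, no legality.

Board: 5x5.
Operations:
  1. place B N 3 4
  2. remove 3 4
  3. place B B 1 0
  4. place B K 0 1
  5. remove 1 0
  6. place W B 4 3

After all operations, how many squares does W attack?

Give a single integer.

Answer: 4

Derivation:
Op 1: place BN@(3,4)
Op 2: remove (3,4)
Op 3: place BB@(1,0)
Op 4: place BK@(0,1)
Op 5: remove (1,0)
Op 6: place WB@(4,3)
Per-piece attacks for W:
  WB@(4,3): attacks (3,4) (3,2) (2,1) (1,0)
Union (4 distinct): (1,0) (2,1) (3,2) (3,4)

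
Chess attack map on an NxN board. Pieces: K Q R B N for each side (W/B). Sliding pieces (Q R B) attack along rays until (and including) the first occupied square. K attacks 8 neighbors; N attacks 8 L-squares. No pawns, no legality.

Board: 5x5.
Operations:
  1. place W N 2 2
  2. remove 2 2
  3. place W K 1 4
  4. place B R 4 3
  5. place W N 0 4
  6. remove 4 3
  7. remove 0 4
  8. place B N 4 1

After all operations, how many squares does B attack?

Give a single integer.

Op 1: place WN@(2,2)
Op 2: remove (2,2)
Op 3: place WK@(1,4)
Op 4: place BR@(4,3)
Op 5: place WN@(0,4)
Op 6: remove (4,3)
Op 7: remove (0,4)
Op 8: place BN@(4,1)
Per-piece attacks for B:
  BN@(4,1): attacks (3,3) (2,2) (2,0)
Union (3 distinct): (2,0) (2,2) (3,3)

Answer: 3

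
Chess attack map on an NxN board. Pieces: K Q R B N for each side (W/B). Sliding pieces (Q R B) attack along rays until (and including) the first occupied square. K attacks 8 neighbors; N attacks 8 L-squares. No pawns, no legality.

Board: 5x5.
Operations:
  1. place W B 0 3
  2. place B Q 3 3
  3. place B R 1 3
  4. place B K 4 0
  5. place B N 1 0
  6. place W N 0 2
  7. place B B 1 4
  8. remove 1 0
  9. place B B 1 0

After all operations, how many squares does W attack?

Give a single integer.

Op 1: place WB@(0,3)
Op 2: place BQ@(3,3)
Op 3: place BR@(1,3)
Op 4: place BK@(4,0)
Op 5: place BN@(1,0)
Op 6: place WN@(0,2)
Op 7: place BB@(1,4)
Op 8: remove (1,0)
Op 9: place BB@(1,0)
Per-piece attacks for W:
  WN@(0,2): attacks (1,4) (2,3) (1,0) (2,1)
  WB@(0,3): attacks (1,4) (1,2) (2,1) (3,0) [ray(1,1) blocked at (1,4)]
Union (6 distinct): (1,0) (1,2) (1,4) (2,1) (2,3) (3,0)

Answer: 6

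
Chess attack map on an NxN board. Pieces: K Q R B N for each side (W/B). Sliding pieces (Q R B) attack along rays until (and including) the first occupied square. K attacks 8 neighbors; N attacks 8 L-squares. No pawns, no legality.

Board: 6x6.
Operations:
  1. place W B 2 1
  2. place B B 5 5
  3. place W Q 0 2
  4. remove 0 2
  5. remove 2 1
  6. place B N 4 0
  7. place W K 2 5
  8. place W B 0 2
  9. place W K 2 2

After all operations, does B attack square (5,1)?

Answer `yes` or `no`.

Op 1: place WB@(2,1)
Op 2: place BB@(5,5)
Op 3: place WQ@(0,2)
Op 4: remove (0,2)
Op 5: remove (2,1)
Op 6: place BN@(4,0)
Op 7: place WK@(2,5)
Op 8: place WB@(0,2)
Op 9: place WK@(2,2)
Per-piece attacks for B:
  BN@(4,0): attacks (5,2) (3,2) (2,1)
  BB@(5,5): attacks (4,4) (3,3) (2,2) [ray(-1,-1) blocked at (2,2)]
B attacks (5,1): no

Answer: no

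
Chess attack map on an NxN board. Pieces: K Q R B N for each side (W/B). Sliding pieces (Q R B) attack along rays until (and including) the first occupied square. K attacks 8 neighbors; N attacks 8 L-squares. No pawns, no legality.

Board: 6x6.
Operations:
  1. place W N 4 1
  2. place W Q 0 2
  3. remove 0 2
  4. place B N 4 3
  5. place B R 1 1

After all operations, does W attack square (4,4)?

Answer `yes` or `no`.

Op 1: place WN@(4,1)
Op 2: place WQ@(0,2)
Op 3: remove (0,2)
Op 4: place BN@(4,3)
Op 5: place BR@(1,1)
Per-piece attacks for W:
  WN@(4,1): attacks (5,3) (3,3) (2,2) (2,0)
W attacks (4,4): no

Answer: no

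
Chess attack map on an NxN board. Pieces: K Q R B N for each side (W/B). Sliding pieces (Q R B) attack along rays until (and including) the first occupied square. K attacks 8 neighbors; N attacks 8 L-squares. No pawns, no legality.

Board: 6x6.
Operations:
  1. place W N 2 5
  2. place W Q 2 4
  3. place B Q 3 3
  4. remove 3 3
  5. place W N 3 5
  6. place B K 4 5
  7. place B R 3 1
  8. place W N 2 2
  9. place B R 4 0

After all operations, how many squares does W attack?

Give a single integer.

Op 1: place WN@(2,5)
Op 2: place WQ@(2,4)
Op 3: place BQ@(3,3)
Op 4: remove (3,3)
Op 5: place WN@(3,5)
Op 6: place BK@(4,5)
Op 7: place BR@(3,1)
Op 8: place WN@(2,2)
Op 9: place BR@(4,0)
Per-piece attacks for W:
  WN@(2,2): attacks (3,4) (4,3) (1,4) (0,3) (3,0) (4,1) (1,0) (0,1)
  WQ@(2,4): attacks (2,5) (2,3) (2,2) (3,4) (4,4) (5,4) (1,4) (0,4) (3,5) (3,3) (4,2) (5,1) (1,5) (1,3) (0,2) [ray(0,1) blocked at (2,5); ray(0,-1) blocked at (2,2); ray(1,1) blocked at (3,5)]
  WN@(2,5): attacks (3,3) (4,4) (1,3) (0,4)
  WN@(3,5): attacks (4,3) (5,4) (2,3) (1,4)
Union (21 distinct): (0,1) (0,2) (0,3) (0,4) (1,0) (1,3) (1,4) (1,5) (2,2) (2,3) (2,5) (3,0) (3,3) (3,4) (3,5) (4,1) (4,2) (4,3) (4,4) (5,1) (5,4)

Answer: 21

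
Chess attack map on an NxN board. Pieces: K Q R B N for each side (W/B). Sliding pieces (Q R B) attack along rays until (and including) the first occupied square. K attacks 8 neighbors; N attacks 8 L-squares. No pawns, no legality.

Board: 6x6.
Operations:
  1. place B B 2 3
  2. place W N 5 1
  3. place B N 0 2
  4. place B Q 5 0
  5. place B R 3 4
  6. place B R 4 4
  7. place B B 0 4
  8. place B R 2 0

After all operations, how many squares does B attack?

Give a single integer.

Op 1: place BB@(2,3)
Op 2: place WN@(5,1)
Op 3: place BN@(0,2)
Op 4: place BQ@(5,0)
Op 5: place BR@(3,4)
Op 6: place BR@(4,4)
Op 7: place BB@(0,4)
Op 8: place BR@(2,0)
Per-piece attacks for B:
  BN@(0,2): attacks (1,4) (2,3) (1,0) (2,1)
  BB@(0,4): attacks (1,5) (1,3) (2,2) (3,1) (4,0)
  BR@(2,0): attacks (2,1) (2,2) (2,3) (3,0) (4,0) (5,0) (1,0) (0,0) [ray(0,1) blocked at (2,3); ray(1,0) blocked at (5,0)]
  BB@(2,3): attacks (3,4) (3,2) (4,1) (5,0) (1,4) (0,5) (1,2) (0,1) [ray(1,1) blocked at (3,4); ray(1,-1) blocked at (5,0)]
  BR@(3,4): attacks (3,5) (3,3) (3,2) (3,1) (3,0) (4,4) (2,4) (1,4) (0,4) [ray(1,0) blocked at (4,4); ray(-1,0) blocked at (0,4)]
  BR@(4,4): attacks (4,5) (4,3) (4,2) (4,1) (4,0) (5,4) (3,4) [ray(-1,0) blocked at (3,4)]
  BQ@(5,0): attacks (5,1) (4,0) (3,0) (2,0) (4,1) (3,2) (2,3) [ray(0,1) blocked at (5,1); ray(-1,0) blocked at (2,0); ray(-1,1) blocked at (2,3)]
Union (29 distinct): (0,0) (0,1) (0,4) (0,5) (1,0) (1,2) (1,3) (1,4) (1,5) (2,0) (2,1) (2,2) (2,3) (2,4) (3,0) (3,1) (3,2) (3,3) (3,4) (3,5) (4,0) (4,1) (4,2) (4,3) (4,4) (4,5) (5,0) (5,1) (5,4)

Answer: 29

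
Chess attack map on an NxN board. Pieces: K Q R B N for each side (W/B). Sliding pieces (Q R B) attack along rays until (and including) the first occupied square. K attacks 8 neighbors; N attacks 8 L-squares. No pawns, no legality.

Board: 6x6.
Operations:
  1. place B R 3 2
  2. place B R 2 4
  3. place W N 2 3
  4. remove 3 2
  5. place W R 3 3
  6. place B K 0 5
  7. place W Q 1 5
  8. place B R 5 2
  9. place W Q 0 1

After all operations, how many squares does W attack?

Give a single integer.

Op 1: place BR@(3,2)
Op 2: place BR@(2,4)
Op 3: place WN@(2,3)
Op 4: remove (3,2)
Op 5: place WR@(3,3)
Op 6: place BK@(0,5)
Op 7: place WQ@(1,5)
Op 8: place BR@(5,2)
Op 9: place WQ@(0,1)
Per-piece attacks for W:
  WQ@(0,1): attacks (0,2) (0,3) (0,4) (0,5) (0,0) (1,1) (2,1) (3,1) (4,1) (5,1) (1,2) (2,3) (1,0) [ray(0,1) blocked at (0,5); ray(1,1) blocked at (2,3)]
  WQ@(1,5): attacks (1,4) (1,3) (1,2) (1,1) (1,0) (2,5) (3,5) (4,5) (5,5) (0,5) (2,4) (0,4) [ray(-1,0) blocked at (0,5); ray(1,-1) blocked at (2,4)]
  WN@(2,3): attacks (3,5) (4,4) (1,5) (0,4) (3,1) (4,2) (1,1) (0,2)
  WR@(3,3): attacks (3,4) (3,5) (3,2) (3,1) (3,0) (4,3) (5,3) (2,3) [ray(-1,0) blocked at (2,3)]
Union (28 distinct): (0,0) (0,2) (0,3) (0,4) (0,5) (1,0) (1,1) (1,2) (1,3) (1,4) (1,5) (2,1) (2,3) (2,4) (2,5) (3,0) (3,1) (3,2) (3,4) (3,5) (4,1) (4,2) (4,3) (4,4) (4,5) (5,1) (5,3) (5,5)

Answer: 28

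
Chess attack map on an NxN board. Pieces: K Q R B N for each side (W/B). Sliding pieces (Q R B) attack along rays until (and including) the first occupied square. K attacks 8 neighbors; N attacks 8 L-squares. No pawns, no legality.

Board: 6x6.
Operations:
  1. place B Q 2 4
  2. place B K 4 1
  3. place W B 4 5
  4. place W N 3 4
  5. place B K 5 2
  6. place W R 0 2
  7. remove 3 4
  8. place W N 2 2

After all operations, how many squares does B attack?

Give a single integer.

Answer: 24

Derivation:
Op 1: place BQ@(2,4)
Op 2: place BK@(4,1)
Op 3: place WB@(4,5)
Op 4: place WN@(3,4)
Op 5: place BK@(5,2)
Op 6: place WR@(0,2)
Op 7: remove (3,4)
Op 8: place WN@(2,2)
Per-piece attacks for B:
  BQ@(2,4): attacks (2,5) (2,3) (2,2) (3,4) (4,4) (5,4) (1,4) (0,4) (3,5) (3,3) (4,2) (5,1) (1,5) (1,3) (0,2) [ray(0,-1) blocked at (2,2); ray(-1,-1) blocked at (0,2)]
  BK@(4,1): attacks (4,2) (4,0) (5,1) (3,1) (5,2) (5,0) (3,2) (3,0)
  BK@(5,2): attacks (5,3) (5,1) (4,2) (4,3) (4,1)
Union (24 distinct): (0,2) (0,4) (1,3) (1,4) (1,5) (2,2) (2,3) (2,5) (3,0) (3,1) (3,2) (3,3) (3,4) (3,5) (4,0) (4,1) (4,2) (4,3) (4,4) (5,0) (5,1) (5,2) (5,3) (5,4)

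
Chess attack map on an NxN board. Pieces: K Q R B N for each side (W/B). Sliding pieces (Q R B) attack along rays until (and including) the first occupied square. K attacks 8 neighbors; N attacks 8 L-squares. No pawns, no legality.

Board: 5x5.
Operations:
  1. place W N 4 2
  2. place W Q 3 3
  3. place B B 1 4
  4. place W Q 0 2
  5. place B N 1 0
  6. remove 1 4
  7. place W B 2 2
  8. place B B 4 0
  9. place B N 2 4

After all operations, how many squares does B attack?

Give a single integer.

Op 1: place WN@(4,2)
Op 2: place WQ@(3,3)
Op 3: place BB@(1,4)
Op 4: place WQ@(0,2)
Op 5: place BN@(1,0)
Op 6: remove (1,4)
Op 7: place WB@(2,2)
Op 8: place BB@(4,0)
Op 9: place BN@(2,4)
Per-piece attacks for B:
  BN@(1,0): attacks (2,2) (3,1) (0,2)
  BN@(2,4): attacks (3,2) (4,3) (1,2) (0,3)
  BB@(4,0): attacks (3,1) (2,2) [ray(-1,1) blocked at (2,2)]
Union (7 distinct): (0,2) (0,3) (1,2) (2,2) (3,1) (3,2) (4,3)

Answer: 7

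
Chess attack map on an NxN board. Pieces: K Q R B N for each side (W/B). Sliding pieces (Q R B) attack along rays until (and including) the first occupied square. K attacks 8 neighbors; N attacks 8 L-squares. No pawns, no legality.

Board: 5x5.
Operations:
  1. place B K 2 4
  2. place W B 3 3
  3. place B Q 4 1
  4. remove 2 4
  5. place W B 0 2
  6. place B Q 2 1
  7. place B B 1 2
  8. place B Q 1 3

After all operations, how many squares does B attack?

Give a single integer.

Op 1: place BK@(2,4)
Op 2: place WB@(3,3)
Op 3: place BQ@(4,1)
Op 4: remove (2,4)
Op 5: place WB@(0,2)
Op 6: place BQ@(2,1)
Op 7: place BB@(1,2)
Op 8: place BQ@(1,3)
Per-piece attacks for B:
  BB@(1,2): attacks (2,3) (3,4) (2,1) (0,3) (0,1) [ray(1,-1) blocked at (2,1)]
  BQ@(1,3): attacks (1,4) (1,2) (2,3) (3,3) (0,3) (2,4) (2,2) (3,1) (4,0) (0,4) (0,2) [ray(0,-1) blocked at (1,2); ray(1,0) blocked at (3,3); ray(-1,-1) blocked at (0,2)]
  BQ@(2,1): attacks (2,2) (2,3) (2,4) (2,0) (3,1) (4,1) (1,1) (0,1) (3,2) (4,3) (3,0) (1,2) (1,0) [ray(1,0) blocked at (4,1); ray(-1,1) blocked at (1,2)]
  BQ@(4,1): attacks (4,2) (4,3) (4,4) (4,0) (3,1) (2,1) (3,2) (2,3) (1,4) (3,0) [ray(-1,0) blocked at (2,1)]
Union (23 distinct): (0,1) (0,2) (0,3) (0,4) (1,0) (1,1) (1,2) (1,4) (2,0) (2,1) (2,2) (2,3) (2,4) (3,0) (3,1) (3,2) (3,3) (3,4) (4,0) (4,1) (4,2) (4,3) (4,4)

Answer: 23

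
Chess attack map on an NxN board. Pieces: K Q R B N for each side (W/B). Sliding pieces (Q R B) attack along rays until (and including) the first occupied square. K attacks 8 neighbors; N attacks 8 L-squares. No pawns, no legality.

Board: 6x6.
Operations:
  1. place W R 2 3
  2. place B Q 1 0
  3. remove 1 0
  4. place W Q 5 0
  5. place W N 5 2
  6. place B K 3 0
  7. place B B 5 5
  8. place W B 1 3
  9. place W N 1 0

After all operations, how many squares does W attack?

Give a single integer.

Op 1: place WR@(2,3)
Op 2: place BQ@(1,0)
Op 3: remove (1,0)
Op 4: place WQ@(5,0)
Op 5: place WN@(5,2)
Op 6: place BK@(3,0)
Op 7: place BB@(5,5)
Op 8: place WB@(1,3)
Op 9: place WN@(1,0)
Per-piece attacks for W:
  WN@(1,0): attacks (2,2) (3,1) (0,2)
  WB@(1,3): attacks (2,4) (3,5) (2,2) (3,1) (4,0) (0,4) (0,2)
  WR@(2,3): attacks (2,4) (2,5) (2,2) (2,1) (2,0) (3,3) (4,3) (5,3) (1,3) [ray(-1,0) blocked at (1,3)]
  WQ@(5,0): attacks (5,1) (5,2) (4,0) (3,0) (4,1) (3,2) (2,3) [ray(0,1) blocked at (5,2); ray(-1,0) blocked at (3,0); ray(-1,1) blocked at (2,3)]
  WN@(5,2): attacks (4,4) (3,3) (4,0) (3,1)
Union (21 distinct): (0,2) (0,4) (1,3) (2,0) (2,1) (2,2) (2,3) (2,4) (2,5) (3,0) (3,1) (3,2) (3,3) (3,5) (4,0) (4,1) (4,3) (4,4) (5,1) (5,2) (5,3)

Answer: 21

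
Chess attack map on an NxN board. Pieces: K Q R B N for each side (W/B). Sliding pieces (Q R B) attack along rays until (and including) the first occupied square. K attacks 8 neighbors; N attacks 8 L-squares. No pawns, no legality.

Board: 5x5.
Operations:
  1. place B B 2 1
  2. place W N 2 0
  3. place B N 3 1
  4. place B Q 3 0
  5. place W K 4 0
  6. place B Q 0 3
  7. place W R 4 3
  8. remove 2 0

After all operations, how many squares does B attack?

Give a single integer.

Answer: 19

Derivation:
Op 1: place BB@(2,1)
Op 2: place WN@(2,0)
Op 3: place BN@(3,1)
Op 4: place BQ@(3,0)
Op 5: place WK@(4,0)
Op 6: place BQ@(0,3)
Op 7: place WR@(4,3)
Op 8: remove (2,0)
Per-piece attacks for B:
  BQ@(0,3): attacks (0,4) (0,2) (0,1) (0,0) (1,3) (2,3) (3,3) (4,3) (1,4) (1,2) (2,1) [ray(1,0) blocked at (4,3); ray(1,-1) blocked at (2,1)]
  BB@(2,1): attacks (3,2) (4,3) (3,0) (1,2) (0,3) (1,0) [ray(1,1) blocked at (4,3); ray(1,-1) blocked at (3,0); ray(-1,1) blocked at (0,3)]
  BQ@(3,0): attacks (3,1) (4,0) (2,0) (1,0) (0,0) (4,1) (2,1) [ray(0,1) blocked at (3,1); ray(1,0) blocked at (4,0); ray(-1,1) blocked at (2,1)]
  BN@(3,1): attacks (4,3) (2,3) (1,2) (1,0)
Union (19 distinct): (0,0) (0,1) (0,2) (0,3) (0,4) (1,0) (1,2) (1,3) (1,4) (2,0) (2,1) (2,3) (3,0) (3,1) (3,2) (3,3) (4,0) (4,1) (4,3)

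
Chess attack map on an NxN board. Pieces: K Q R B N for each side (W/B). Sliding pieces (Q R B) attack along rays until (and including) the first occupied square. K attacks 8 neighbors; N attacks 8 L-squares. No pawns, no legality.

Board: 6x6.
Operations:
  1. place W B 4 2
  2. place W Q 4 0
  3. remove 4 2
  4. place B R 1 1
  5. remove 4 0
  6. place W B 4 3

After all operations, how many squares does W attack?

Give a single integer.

Op 1: place WB@(4,2)
Op 2: place WQ@(4,0)
Op 3: remove (4,2)
Op 4: place BR@(1,1)
Op 5: remove (4,0)
Op 6: place WB@(4,3)
Per-piece attacks for W:
  WB@(4,3): attacks (5,4) (5,2) (3,4) (2,5) (3,2) (2,1) (1,0)
Union (7 distinct): (1,0) (2,1) (2,5) (3,2) (3,4) (5,2) (5,4)

Answer: 7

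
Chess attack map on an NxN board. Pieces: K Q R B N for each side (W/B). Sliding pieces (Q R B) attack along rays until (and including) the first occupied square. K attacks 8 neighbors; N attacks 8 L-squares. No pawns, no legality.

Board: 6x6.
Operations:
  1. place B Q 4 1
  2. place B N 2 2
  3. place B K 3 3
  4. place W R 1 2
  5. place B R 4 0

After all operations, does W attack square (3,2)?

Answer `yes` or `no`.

Answer: no

Derivation:
Op 1: place BQ@(4,1)
Op 2: place BN@(2,2)
Op 3: place BK@(3,3)
Op 4: place WR@(1,2)
Op 5: place BR@(4,0)
Per-piece attacks for W:
  WR@(1,2): attacks (1,3) (1,4) (1,5) (1,1) (1,0) (2,2) (0,2) [ray(1,0) blocked at (2,2)]
W attacks (3,2): no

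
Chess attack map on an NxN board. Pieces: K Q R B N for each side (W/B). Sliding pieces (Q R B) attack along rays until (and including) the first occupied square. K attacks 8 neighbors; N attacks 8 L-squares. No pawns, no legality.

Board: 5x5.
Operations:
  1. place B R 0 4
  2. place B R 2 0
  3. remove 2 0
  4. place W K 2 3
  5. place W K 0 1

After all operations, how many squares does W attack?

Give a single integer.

Op 1: place BR@(0,4)
Op 2: place BR@(2,0)
Op 3: remove (2,0)
Op 4: place WK@(2,3)
Op 5: place WK@(0,1)
Per-piece attacks for W:
  WK@(0,1): attacks (0,2) (0,0) (1,1) (1,2) (1,0)
  WK@(2,3): attacks (2,4) (2,2) (3,3) (1,3) (3,4) (3,2) (1,4) (1,2)
Union (12 distinct): (0,0) (0,2) (1,0) (1,1) (1,2) (1,3) (1,4) (2,2) (2,4) (3,2) (3,3) (3,4)

Answer: 12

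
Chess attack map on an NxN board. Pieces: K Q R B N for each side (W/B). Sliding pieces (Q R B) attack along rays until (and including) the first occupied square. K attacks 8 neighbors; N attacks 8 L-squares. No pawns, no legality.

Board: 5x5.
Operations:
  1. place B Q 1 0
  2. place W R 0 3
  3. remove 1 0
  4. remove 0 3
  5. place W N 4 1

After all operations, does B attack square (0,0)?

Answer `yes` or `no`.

Op 1: place BQ@(1,0)
Op 2: place WR@(0,3)
Op 3: remove (1,0)
Op 4: remove (0,3)
Op 5: place WN@(4,1)
Per-piece attacks for B:
B attacks (0,0): no

Answer: no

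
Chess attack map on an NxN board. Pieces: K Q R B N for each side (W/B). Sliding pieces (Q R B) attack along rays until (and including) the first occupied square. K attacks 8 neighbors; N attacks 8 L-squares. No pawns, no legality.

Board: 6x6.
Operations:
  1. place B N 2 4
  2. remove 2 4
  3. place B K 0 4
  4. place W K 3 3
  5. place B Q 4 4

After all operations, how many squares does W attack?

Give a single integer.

Answer: 8

Derivation:
Op 1: place BN@(2,4)
Op 2: remove (2,4)
Op 3: place BK@(0,4)
Op 4: place WK@(3,3)
Op 5: place BQ@(4,4)
Per-piece attacks for W:
  WK@(3,3): attacks (3,4) (3,2) (4,3) (2,3) (4,4) (4,2) (2,4) (2,2)
Union (8 distinct): (2,2) (2,3) (2,4) (3,2) (3,4) (4,2) (4,3) (4,4)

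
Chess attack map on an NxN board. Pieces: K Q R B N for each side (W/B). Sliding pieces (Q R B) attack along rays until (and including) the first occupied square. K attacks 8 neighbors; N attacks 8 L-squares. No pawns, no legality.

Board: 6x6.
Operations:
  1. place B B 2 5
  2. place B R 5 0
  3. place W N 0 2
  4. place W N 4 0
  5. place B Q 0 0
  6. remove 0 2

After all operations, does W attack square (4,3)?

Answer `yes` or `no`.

Op 1: place BB@(2,5)
Op 2: place BR@(5,0)
Op 3: place WN@(0,2)
Op 4: place WN@(4,0)
Op 5: place BQ@(0,0)
Op 6: remove (0,2)
Per-piece attacks for W:
  WN@(4,0): attacks (5,2) (3,2) (2,1)
W attacks (4,3): no

Answer: no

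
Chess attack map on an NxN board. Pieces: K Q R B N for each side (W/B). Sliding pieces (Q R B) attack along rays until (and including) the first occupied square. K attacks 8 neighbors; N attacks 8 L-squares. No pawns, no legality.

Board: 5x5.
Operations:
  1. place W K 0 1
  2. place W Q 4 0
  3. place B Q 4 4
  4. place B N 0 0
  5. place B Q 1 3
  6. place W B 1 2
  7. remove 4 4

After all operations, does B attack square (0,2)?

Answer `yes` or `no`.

Op 1: place WK@(0,1)
Op 2: place WQ@(4,0)
Op 3: place BQ@(4,4)
Op 4: place BN@(0,0)
Op 5: place BQ@(1,3)
Op 6: place WB@(1,2)
Op 7: remove (4,4)
Per-piece attacks for B:
  BN@(0,0): attacks (1,2) (2,1)
  BQ@(1,3): attacks (1,4) (1,2) (2,3) (3,3) (4,3) (0,3) (2,4) (2,2) (3,1) (4,0) (0,4) (0,2) [ray(0,-1) blocked at (1,2); ray(1,-1) blocked at (4,0)]
B attacks (0,2): yes

Answer: yes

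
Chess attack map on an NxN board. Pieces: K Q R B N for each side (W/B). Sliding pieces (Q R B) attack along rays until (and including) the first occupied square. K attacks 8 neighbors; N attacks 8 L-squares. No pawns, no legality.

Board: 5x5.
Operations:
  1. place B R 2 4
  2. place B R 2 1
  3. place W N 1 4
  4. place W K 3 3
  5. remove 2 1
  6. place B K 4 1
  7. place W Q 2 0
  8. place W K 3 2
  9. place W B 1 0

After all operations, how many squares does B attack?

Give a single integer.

Op 1: place BR@(2,4)
Op 2: place BR@(2,1)
Op 3: place WN@(1,4)
Op 4: place WK@(3,3)
Op 5: remove (2,1)
Op 6: place BK@(4,1)
Op 7: place WQ@(2,0)
Op 8: place WK@(3,2)
Op 9: place WB@(1,0)
Per-piece attacks for B:
  BR@(2,4): attacks (2,3) (2,2) (2,1) (2,0) (3,4) (4,4) (1,4) [ray(0,-1) blocked at (2,0); ray(-1,0) blocked at (1,4)]
  BK@(4,1): attacks (4,2) (4,0) (3,1) (3,2) (3,0)
Union (12 distinct): (1,4) (2,0) (2,1) (2,2) (2,3) (3,0) (3,1) (3,2) (3,4) (4,0) (4,2) (4,4)

Answer: 12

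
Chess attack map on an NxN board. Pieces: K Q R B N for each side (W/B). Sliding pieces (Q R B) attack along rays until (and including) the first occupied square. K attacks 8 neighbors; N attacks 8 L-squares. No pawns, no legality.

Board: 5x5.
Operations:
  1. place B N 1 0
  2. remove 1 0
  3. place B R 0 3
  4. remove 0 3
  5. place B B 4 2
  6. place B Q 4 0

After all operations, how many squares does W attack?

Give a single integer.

Answer: 0

Derivation:
Op 1: place BN@(1,0)
Op 2: remove (1,0)
Op 3: place BR@(0,3)
Op 4: remove (0,3)
Op 5: place BB@(4,2)
Op 6: place BQ@(4,0)
Per-piece attacks for W:
Union (0 distinct): (none)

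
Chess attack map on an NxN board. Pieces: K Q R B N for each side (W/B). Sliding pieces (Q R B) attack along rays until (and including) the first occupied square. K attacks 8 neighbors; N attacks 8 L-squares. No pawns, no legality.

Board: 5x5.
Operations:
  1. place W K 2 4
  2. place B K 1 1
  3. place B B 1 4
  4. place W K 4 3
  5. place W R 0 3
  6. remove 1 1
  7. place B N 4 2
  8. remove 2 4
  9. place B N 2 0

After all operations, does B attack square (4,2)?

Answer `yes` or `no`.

Op 1: place WK@(2,4)
Op 2: place BK@(1,1)
Op 3: place BB@(1,4)
Op 4: place WK@(4,3)
Op 5: place WR@(0,3)
Op 6: remove (1,1)
Op 7: place BN@(4,2)
Op 8: remove (2,4)
Op 9: place BN@(2,0)
Per-piece attacks for B:
  BB@(1,4): attacks (2,3) (3,2) (4,1) (0,3) [ray(-1,-1) blocked at (0,3)]
  BN@(2,0): attacks (3,2) (4,1) (1,2) (0,1)
  BN@(4,2): attacks (3,4) (2,3) (3,0) (2,1)
B attacks (4,2): no

Answer: no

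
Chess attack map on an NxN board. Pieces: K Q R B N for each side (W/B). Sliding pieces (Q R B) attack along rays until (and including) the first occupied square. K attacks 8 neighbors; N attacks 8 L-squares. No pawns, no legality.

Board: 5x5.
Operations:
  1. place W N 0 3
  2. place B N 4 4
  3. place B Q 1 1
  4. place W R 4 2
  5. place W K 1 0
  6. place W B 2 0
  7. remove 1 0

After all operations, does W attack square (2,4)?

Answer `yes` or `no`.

Op 1: place WN@(0,3)
Op 2: place BN@(4,4)
Op 3: place BQ@(1,1)
Op 4: place WR@(4,2)
Op 5: place WK@(1,0)
Op 6: place WB@(2,0)
Op 7: remove (1,0)
Per-piece attacks for W:
  WN@(0,3): attacks (2,4) (1,1) (2,2)
  WB@(2,0): attacks (3,1) (4,2) (1,1) [ray(1,1) blocked at (4,2); ray(-1,1) blocked at (1,1)]
  WR@(4,2): attacks (4,3) (4,4) (4,1) (4,0) (3,2) (2,2) (1,2) (0,2) [ray(0,1) blocked at (4,4)]
W attacks (2,4): yes

Answer: yes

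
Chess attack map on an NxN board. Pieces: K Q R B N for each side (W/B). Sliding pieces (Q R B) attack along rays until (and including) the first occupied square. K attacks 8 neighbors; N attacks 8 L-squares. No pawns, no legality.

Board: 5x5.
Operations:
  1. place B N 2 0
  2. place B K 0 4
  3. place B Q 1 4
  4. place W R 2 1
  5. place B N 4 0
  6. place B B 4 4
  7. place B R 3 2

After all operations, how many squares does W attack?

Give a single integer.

Answer: 8

Derivation:
Op 1: place BN@(2,0)
Op 2: place BK@(0,4)
Op 3: place BQ@(1,4)
Op 4: place WR@(2,1)
Op 5: place BN@(4,0)
Op 6: place BB@(4,4)
Op 7: place BR@(3,2)
Per-piece attacks for W:
  WR@(2,1): attacks (2,2) (2,3) (2,4) (2,0) (3,1) (4,1) (1,1) (0,1) [ray(0,-1) blocked at (2,0)]
Union (8 distinct): (0,1) (1,1) (2,0) (2,2) (2,3) (2,4) (3,1) (4,1)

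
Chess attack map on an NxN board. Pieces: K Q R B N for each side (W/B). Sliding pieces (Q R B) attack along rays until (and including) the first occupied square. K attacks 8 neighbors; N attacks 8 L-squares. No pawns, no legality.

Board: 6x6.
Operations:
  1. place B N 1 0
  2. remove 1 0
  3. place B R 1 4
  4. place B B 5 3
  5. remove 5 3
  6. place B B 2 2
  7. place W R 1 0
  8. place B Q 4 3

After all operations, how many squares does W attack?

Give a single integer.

Answer: 9

Derivation:
Op 1: place BN@(1,0)
Op 2: remove (1,0)
Op 3: place BR@(1,4)
Op 4: place BB@(5,3)
Op 5: remove (5,3)
Op 6: place BB@(2,2)
Op 7: place WR@(1,0)
Op 8: place BQ@(4,3)
Per-piece attacks for W:
  WR@(1,0): attacks (1,1) (1,2) (1,3) (1,4) (2,0) (3,0) (4,0) (5,0) (0,0) [ray(0,1) blocked at (1,4)]
Union (9 distinct): (0,0) (1,1) (1,2) (1,3) (1,4) (2,0) (3,0) (4,0) (5,0)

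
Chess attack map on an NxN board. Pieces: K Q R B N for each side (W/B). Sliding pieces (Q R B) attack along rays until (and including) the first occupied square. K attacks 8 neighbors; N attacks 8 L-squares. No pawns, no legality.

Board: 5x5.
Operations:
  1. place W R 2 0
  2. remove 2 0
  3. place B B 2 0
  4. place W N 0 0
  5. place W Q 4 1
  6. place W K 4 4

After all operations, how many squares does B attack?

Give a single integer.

Answer: 4

Derivation:
Op 1: place WR@(2,0)
Op 2: remove (2,0)
Op 3: place BB@(2,0)
Op 4: place WN@(0,0)
Op 5: place WQ@(4,1)
Op 6: place WK@(4,4)
Per-piece attacks for B:
  BB@(2,0): attacks (3,1) (4,2) (1,1) (0,2)
Union (4 distinct): (0,2) (1,1) (3,1) (4,2)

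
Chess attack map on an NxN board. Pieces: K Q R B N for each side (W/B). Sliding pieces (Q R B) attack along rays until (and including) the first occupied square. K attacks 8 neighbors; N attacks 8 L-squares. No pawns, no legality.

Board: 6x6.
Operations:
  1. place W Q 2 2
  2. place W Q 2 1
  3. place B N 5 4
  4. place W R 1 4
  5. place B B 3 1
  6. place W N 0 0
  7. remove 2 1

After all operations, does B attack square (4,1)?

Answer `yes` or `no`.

Op 1: place WQ@(2,2)
Op 2: place WQ@(2,1)
Op 3: place BN@(5,4)
Op 4: place WR@(1,4)
Op 5: place BB@(3,1)
Op 6: place WN@(0,0)
Op 7: remove (2,1)
Per-piece attacks for B:
  BB@(3,1): attacks (4,2) (5,3) (4,0) (2,2) (2,0) [ray(-1,1) blocked at (2,2)]
  BN@(5,4): attacks (3,5) (4,2) (3,3)
B attacks (4,1): no

Answer: no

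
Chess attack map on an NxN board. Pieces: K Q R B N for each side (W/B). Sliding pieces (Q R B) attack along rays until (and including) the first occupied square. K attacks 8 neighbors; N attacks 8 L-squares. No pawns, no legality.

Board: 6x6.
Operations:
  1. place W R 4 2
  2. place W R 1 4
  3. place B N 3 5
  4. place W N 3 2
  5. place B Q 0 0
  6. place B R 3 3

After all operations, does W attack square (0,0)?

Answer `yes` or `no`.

Answer: no

Derivation:
Op 1: place WR@(4,2)
Op 2: place WR@(1,4)
Op 3: place BN@(3,5)
Op 4: place WN@(3,2)
Op 5: place BQ@(0,0)
Op 6: place BR@(3,3)
Per-piece attacks for W:
  WR@(1,4): attacks (1,5) (1,3) (1,2) (1,1) (1,0) (2,4) (3,4) (4,4) (5,4) (0,4)
  WN@(3,2): attacks (4,4) (5,3) (2,4) (1,3) (4,0) (5,1) (2,0) (1,1)
  WR@(4,2): attacks (4,3) (4,4) (4,5) (4,1) (4,0) (5,2) (3,2) [ray(-1,0) blocked at (3,2)]
W attacks (0,0): no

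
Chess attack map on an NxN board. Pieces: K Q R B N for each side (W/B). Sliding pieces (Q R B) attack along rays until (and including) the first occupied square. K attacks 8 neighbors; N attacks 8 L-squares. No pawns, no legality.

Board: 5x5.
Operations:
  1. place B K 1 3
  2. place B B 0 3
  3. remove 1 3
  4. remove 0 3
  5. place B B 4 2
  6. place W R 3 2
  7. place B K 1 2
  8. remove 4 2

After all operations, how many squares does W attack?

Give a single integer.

Op 1: place BK@(1,3)
Op 2: place BB@(0,3)
Op 3: remove (1,3)
Op 4: remove (0,3)
Op 5: place BB@(4,2)
Op 6: place WR@(3,2)
Op 7: place BK@(1,2)
Op 8: remove (4,2)
Per-piece attacks for W:
  WR@(3,2): attacks (3,3) (3,4) (3,1) (3,0) (4,2) (2,2) (1,2) [ray(-1,0) blocked at (1,2)]
Union (7 distinct): (1,2) (2,2) (3,0) (3,1) (3,3) (3,4) (4,2)

Answer: 7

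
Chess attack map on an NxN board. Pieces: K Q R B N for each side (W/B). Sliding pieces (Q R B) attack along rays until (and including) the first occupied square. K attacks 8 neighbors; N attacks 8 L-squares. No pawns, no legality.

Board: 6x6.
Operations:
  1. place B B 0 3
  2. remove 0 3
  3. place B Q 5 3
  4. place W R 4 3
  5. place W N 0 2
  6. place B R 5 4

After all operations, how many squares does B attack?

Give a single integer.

Answer: 16

Derivation:
Op 1: place BB@(0,3)
Op 2: remove (0,3)
Op 3: place BQ@(5,3)
Op 4: place WR@(4,3)
Op 5: place WN@(0,2)
Op 6: place BR@(5,4)
Per-piece attacks for B:
  BQ@(5,3): attacks (5,4) (5,2) (5,1) (5,0) (4,3) (4,4) (3,5) (4,2) (3,1) (2,0) [ray(0,1) blocked at (5,4); ray(-1,0) blocked at (4,3)]
  BR@(5,4): attacks (5,5) (5,3) (4,4) (3,4) (2,4) (1,4) (0,4) [ray(0,-1) blocked at (5,3)]
Union (16 distinct): (0,4) (1,4) (2,0) (2,4) (3,1) (3,4) (3,5) (4,2) (4,3) (4,4) (5,0) (5,1) (5,2) (5,3) (5,4) (5,5)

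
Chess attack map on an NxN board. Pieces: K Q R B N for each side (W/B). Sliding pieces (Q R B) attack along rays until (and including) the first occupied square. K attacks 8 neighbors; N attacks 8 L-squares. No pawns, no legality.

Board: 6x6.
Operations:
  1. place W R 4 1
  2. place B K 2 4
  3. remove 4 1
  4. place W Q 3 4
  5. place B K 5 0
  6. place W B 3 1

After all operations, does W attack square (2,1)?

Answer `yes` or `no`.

Answer: no

Derivation:
Op 1: place WR@(4,1)
Op 2: place BK@(2,4)
Op 3: remove (4,1)
Op 4: place WQ@(3,4)
Op 5: place BK@(5,0)
Op 6: place WB@(3,1)
Per-piece attacks for W:
  WB@(3,1): attacks (4,2) (5,3) (4,0) (2,2) (1,3) (0,4) (2,0)
  WQ@(3,4): attacks (3,5) (3,3) (3,2) (3,1) (4,4) (5,4) (2,4) (4,5) (4,3) (5,2) (2,5) (2,3) (1,2) (0,1) [ray(0,-1) blocked at (3,1); ray(-1,0) blocked at (2,4)]
W attacks (2,1): no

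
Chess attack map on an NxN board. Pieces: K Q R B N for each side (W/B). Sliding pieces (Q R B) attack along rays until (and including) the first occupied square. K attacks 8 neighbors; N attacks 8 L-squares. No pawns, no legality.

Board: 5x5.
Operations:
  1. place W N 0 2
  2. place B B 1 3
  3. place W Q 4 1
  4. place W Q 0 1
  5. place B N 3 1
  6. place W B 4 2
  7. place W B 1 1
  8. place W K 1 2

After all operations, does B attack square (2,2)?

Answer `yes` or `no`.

Op 1: place WN@(0,2)
Op 2: place BB@(1,3)
Op 3: place WQ@(4,1)
Op 4: place WQ@(0,1)
Op 5: place BN@(3,1)
Op 6: place WB@(4,2)
Op 7: place WB@(1,1)
Op 8: place WK@(1,2)
Per-piece attacks for B:
  BB@(1,3): attacks (2,4) (2,2) (3,1) (0,4) (0,2) [ray(1,-1) blocked at (3,1); ray(-1,-1) blocked at (0,2)]
  BN@(3,1): attacks (4,3) (2,3) (1,2) (1,0)
B attacks (2,2): yes

Answer: yes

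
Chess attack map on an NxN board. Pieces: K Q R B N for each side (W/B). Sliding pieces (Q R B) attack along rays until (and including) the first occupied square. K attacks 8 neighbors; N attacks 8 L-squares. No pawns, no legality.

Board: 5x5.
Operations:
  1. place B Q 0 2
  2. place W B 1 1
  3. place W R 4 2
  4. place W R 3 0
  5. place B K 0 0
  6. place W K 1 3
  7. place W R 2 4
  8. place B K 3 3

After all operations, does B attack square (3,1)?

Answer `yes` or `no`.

Answer: no

Derivation:
Op 1: place BQ@(0,2)
Op 2: place WB@(1,1)
Op 3: place WR@(4,2)
Op 4: place WR@(3,0)
Op 5: place BK@(0,0)
Op 6: place WK@(1,3)
Op 7: place WR@(2,4)
Op 8: place BK@(3,3)
Per-piece attacks for B:
  BK@(0,0): attacks (0,1) (1,0) (1,1)
  BQ@(0,2): attacks (0,3) (0,4) (0,1) (0,0) (1,2) (2,2) (3,2) (4,2) (1,3) (1,1) [ray(0,-1) blocked at (0,0); ray(1,0) blocked at (4,2); ray(1,1) blocked at (1,3); ray(1,-1) blocked at (1,1)]
  BK@(3,3): attacks (3,4) (3,2) (4,3) (2,3) (4,4) (4,2) (2,4) (2,2)
B attacks (3,1): no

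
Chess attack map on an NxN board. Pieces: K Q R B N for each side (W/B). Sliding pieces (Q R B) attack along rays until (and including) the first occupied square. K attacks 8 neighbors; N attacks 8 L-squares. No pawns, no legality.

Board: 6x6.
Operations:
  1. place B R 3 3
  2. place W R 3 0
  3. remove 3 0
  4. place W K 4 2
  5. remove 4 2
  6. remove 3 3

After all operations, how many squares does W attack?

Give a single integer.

Op 1: place BR@(3,3)
Op 2: place WR@(3,0)
Op 3: remove (3,0)
Op 4: place WK@(4,2)
Op 5: remove (4,2)
Op 6: remove (3,3)
Per-piece attacks for W:
Union (0 distinct): (none)

Answer: 0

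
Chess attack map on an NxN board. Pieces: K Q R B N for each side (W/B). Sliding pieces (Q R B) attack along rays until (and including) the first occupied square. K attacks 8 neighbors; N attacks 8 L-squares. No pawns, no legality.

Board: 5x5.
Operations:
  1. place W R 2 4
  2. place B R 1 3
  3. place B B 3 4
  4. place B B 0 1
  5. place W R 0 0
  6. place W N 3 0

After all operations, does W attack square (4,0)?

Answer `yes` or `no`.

Answer: no

Derivation:
Op 1: place WR@(2,4)
Op 2: place BR@(1,3)
Op 3: place BB@(3,4)
Op 4: place BB@(0,1)
Op 5: place WR@(0,0)
Op 6: place WN@(3,0)
Per-piece attacks for W:
  WR@(0,0): attacks (0,1) (1,0) (2,0) (3,0) [ray(0,1) blocked at (0,1); ray(1,0) blocked at (3,0)]
  WR@(2,4): attacks (2,3) (2,2) (2,1) (2,0) (3,4) (1,4) (0,4) [ray(1,0) blocked at (3,4)]
  WN@(3,0): attacks (4,2) (2,2) (1,1)
W attacks (4,0): no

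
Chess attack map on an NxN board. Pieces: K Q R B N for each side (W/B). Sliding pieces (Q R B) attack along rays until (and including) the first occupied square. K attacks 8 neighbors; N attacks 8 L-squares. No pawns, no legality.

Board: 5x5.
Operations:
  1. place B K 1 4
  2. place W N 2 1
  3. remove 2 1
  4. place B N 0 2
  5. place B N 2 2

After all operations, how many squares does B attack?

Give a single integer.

Answer: 13

Derivation:
Op 1: place BK@(1,4)
Op 2: place WN@(2,1)
Op 3: remove (2,1)
Op 4: place BN@(0,2)
Op 5: place BN@(2,2)
Per-piece attacks for B:
  BN@(0,2): attacks (1,4) (2,3) (1,0) (2,1)
  BK@(1,4): attacks (1,3) (2,4) (0,4) (2,3) (0,3)
  BN@(2,2): attacks (3,4) (4,3) (1,4) (0,3) (3,0) (4,1) (1,0) (0,1)
Union (13 distinct): (0,1) (0,3) (0,4) (1,0) (1,3) (1,4) (2,1) (2,3) (2,4) (3,0) (3,4) (4,1) (4,3)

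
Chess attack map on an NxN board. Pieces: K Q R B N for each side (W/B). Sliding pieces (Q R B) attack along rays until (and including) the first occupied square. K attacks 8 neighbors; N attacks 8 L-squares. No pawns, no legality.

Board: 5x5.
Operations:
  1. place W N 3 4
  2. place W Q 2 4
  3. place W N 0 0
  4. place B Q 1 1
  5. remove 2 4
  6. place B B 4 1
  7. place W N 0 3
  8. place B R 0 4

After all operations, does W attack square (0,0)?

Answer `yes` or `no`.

Op 1: place WN@(3,4)
Op 2: place WQ@(2,4)
Op 3: place WN@(0,0)
Op 4: place BQ@(1,1)
Op 5: remove (2,4)
Op 6: place BB@(4,1)
Op 7: place WN@(0,3)
Op 8: place BR@(0,4)
Per-piece attacks for W:
  WN@(0,0): attacks (1,2) (2,1)
  WN@(0,3): attacks (2,4) (1,1) (2,2)
  WN@(3,4): attacks (4,2) (2,2) (1,3)
W attacks (0,0): no

Answer: no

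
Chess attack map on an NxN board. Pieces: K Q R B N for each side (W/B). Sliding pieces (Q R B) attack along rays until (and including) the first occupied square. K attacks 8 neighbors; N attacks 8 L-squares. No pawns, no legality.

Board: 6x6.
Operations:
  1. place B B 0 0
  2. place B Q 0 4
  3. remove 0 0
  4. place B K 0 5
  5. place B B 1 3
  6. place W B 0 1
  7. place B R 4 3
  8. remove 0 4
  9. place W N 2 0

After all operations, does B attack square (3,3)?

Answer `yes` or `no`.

Op 1: place BB@(0,0)
Op 2: place BQ@(0,4)
Op 3: remove (0,0)
Op 4: place BK@(0,5)
Op 5: place BB@(1,3)
Op 6: place WB@(0,1)
Op 7: place BR@(4,3)
Op 8: remove (0,4)
Op 9: place WN@(2,0)
Per-piece attacks for B:
  BK@(0,5): attacks (0,4) (1,5) (1,4)
  BB@(1,3): attacks (2,4) (3,5) (2,2) (3,1) (4,0) (0,4) (0,2)
  BR@(4,3): attacks (4,4) (4,5) (4,2) (4,1) (4,0) (5,3) (3,3) (2,3) (1,3) [ray(-1,0) blocked at (1,3)]
B attacks (3,3): yes

Answer: yes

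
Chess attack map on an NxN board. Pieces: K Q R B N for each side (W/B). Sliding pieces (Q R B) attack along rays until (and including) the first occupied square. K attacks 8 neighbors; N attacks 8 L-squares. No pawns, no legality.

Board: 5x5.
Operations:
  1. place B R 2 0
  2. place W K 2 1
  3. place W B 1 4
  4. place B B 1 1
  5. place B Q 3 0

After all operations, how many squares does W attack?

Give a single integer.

Op 1: place BR@(2,0)
Op 2: place WK@(2,1)
Op 3: place WB@(1,4)
Op 4: place BB@(1,1)
Op 5: place BQ@(3,0)
Per-piece attacks for W:
  WB@(1,4): attacks (2,3) (3,2) (4,1) (0,3)
  WK@(2,1): attacks (2,2) (2,0) (3,1) (1,1) (3,2) (3,0) (1,2) (1,0)
Union (11 distinct): (0,3) (1,0) (1,1) (1,2) (2,0) (2,2) (2,3) (3,0) (3,1) (3,2) (4,1)

Answer: 11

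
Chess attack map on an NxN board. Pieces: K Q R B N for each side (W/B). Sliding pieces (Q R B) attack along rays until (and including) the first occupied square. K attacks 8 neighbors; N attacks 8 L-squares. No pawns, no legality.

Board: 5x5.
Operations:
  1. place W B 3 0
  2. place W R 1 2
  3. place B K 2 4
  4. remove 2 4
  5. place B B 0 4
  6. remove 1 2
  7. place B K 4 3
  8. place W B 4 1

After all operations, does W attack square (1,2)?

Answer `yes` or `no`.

Op 1: place WB@(3,0)
Op 2: place WR@(1,2)
Op 3: place BK@(2,4)
Op 4: remove (2,4)
Op 5: place BB@(0,4)
Op 6: remove (1,2)
Op 7: place BK@(4,3)
Op 8: place WB@(4,1)
Per-piece attacks for W:
  WB@(3,0): attacks (4,1) (2,1) (1,2) (0,3) [ray(1,1) blocked at (4,1)]
  WB@(4,1): attacks (3,2) (2,3) (1,4) (3,0) [ray(-1,-1) blocked at (3,0)]
W attacks (1,2): yes

Answer: yes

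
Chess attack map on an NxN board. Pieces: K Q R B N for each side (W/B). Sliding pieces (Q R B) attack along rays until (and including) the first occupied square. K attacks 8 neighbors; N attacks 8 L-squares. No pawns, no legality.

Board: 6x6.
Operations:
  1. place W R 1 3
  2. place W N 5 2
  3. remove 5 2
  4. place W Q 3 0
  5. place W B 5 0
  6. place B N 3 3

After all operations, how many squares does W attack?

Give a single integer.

Answer: 18

Derivation:
Op 1: place WR@(1,3)
Op 2: place WN@(5,2)
Op 3: remove (5,2)
Op 4: place WQ@(3,0)
Op 5: place WB@(5,0)
Op 6: place BN@(3,3)
Per-piece attacks for W:
  WR@(1,3): attacks (1,4) (1,5) (1,2) (1,1) (1,0) (2,3) (3,3) (0,3) [ray(1,0) blocked at (3,3)]
  WQ@(3,0): attacks (3,1) (3,2) (3,3) (4,0) (5,0) (2,0) (1,0) (0,0) (4,1) (5,2) (2,1) (1,2) (0,3) [ray(0,1) blocked at (3,3); ray(1,0) blocked at (5,0)]
  WB@(5,0): attacks (4,1) (3,2) (2,3) (1,4) (0,5)
Union (18 distinct): (0,0) (0,3) (0,5) (1,0) (1,1) (1,2) (1,4) (1,5) (2,0) (2,1) (2,3) (3,1) (3,2) (3,3) (4,0) (4,1) (5,0) (5,2)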